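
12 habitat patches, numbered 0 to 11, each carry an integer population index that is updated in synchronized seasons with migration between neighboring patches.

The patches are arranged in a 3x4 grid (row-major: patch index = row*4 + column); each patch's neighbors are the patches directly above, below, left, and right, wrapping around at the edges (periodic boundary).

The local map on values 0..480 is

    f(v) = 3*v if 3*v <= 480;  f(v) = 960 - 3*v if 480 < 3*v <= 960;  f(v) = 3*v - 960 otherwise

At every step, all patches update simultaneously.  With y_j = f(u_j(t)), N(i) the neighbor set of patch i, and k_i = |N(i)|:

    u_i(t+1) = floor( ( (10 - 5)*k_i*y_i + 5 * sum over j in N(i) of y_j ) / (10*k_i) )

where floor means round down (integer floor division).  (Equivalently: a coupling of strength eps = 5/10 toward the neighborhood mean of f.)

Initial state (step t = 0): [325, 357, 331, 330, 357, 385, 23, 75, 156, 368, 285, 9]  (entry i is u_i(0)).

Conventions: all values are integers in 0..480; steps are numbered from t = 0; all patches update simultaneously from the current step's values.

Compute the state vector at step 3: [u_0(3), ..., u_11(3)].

Simulating step by step:
t=0: [325, 357, 331, 330, 357, 385, 23, 75, 156, 368, 285, 9]
t=1: [97, 103, 55, 52, 168, 151, 104, 142, 271, 181, 86, 117]
t=2: [279, 320, 211, 232, 392, 413, 318, 372, 262, 354, 284, 298]
t=3: [143, 103, 210, 216, 199, 180, 111, 147, 150, 121, 116, 120]

Answer: [143, 103, 210, 216, 199, 180, 111, 147, 150, 121, 116, 120]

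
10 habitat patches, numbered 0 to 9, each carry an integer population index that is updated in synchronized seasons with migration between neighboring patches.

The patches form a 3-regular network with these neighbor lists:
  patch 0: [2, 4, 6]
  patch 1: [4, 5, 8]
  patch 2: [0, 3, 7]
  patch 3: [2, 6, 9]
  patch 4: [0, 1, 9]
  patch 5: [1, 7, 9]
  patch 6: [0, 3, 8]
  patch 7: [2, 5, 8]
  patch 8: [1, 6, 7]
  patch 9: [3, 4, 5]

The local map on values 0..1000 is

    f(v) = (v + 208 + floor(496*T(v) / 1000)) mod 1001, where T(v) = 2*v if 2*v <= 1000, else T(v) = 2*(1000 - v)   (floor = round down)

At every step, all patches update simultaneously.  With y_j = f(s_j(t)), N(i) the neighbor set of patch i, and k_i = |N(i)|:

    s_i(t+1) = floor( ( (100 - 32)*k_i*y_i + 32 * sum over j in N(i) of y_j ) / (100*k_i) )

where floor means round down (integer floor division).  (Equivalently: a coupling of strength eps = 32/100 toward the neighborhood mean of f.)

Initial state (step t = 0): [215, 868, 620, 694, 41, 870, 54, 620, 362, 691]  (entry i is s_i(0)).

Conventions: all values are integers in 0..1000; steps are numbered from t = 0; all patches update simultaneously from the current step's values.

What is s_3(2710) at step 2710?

Answer: s_3(2710) = 658
Key observation: The state at step 8, [320, 676, 688, 658, 676, 642, 259, 676, 320, 640], reappears at step 10: the system is in a cycle of period 2 from step 8 on.  Therefore the state at step 2710 equals the state at step 8 + ((2710 - 8) mod 2) = 8, which is [320, 676, 688, 658, 676, 642, 259, 676, 320, 640].

Derivation:
t=0: [215, 868, 620, 694, 41, 870, 54, 620, 362, 691]
t=1: [518, 291, 249, 215, 307, 204, 402, 280, 708, 213]
t=2: [301, 709, 649, 575, 729, 650, 116, 682, 305, 650]
t=3: [639, 269, 268, 228, 268, 204, 493, 269, 644, 203]
t=4: [316, 671, 675, 614, 670, 641, 242, 671, 317, 631]
t=5: [686, 271, 271, 255, 271, 204, 669, 271, 687, 203]
t=6: [319, 674, 685, 652, 674, 642, 258, 674, 319, 637]
t=7: [693, 272, 272, 259, 272, 204, 691, 272, 693, 204]
t=8: [320, 676, 688, 658, 676, 642, 259, 676, 320, 640]
t=9: [695, 272, 272, 259, 272, 204, 693, 272, 695, 204]
t=10: [320, 676, 688, 658, 676, 642, 259, 676, 320, 640]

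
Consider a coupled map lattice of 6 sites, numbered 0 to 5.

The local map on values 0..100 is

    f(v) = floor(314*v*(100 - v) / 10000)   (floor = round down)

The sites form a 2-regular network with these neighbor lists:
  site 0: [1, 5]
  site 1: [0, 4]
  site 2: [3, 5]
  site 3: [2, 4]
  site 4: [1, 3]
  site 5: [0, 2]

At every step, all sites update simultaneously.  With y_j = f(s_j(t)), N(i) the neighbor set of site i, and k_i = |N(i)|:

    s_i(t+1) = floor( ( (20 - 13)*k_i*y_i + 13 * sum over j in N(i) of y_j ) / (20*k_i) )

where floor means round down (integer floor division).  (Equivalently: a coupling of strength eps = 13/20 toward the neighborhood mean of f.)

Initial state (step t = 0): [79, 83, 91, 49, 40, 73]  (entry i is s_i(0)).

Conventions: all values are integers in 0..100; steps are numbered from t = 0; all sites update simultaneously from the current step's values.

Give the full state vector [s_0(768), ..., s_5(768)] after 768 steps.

Simulating step by step:
t=0: [79, 83, 91, 49, 40, 73]
t=1: [52, 56, 53, 59, 65, 46]
t=2: [77, 75, 76, 74, 74, 77]
t=3: [55, 57, 57, 59, 59, 55]
t=4: [76, 76, 76, 75, 75, 76]
t=5: [57, 57, 57, 57, 57, 57]
t=6: [76, 76, 76, 76, 76, 76]
t=7: [57, 57, 57, 57, 57, 57]

Answer: [76, 76, 76, 76, 76, 76]
Key observation: The state at step 5, [57, 57, 57, 57, 57, 57], reappears at step 7: the system is in a cycle of period 2 from step 5 on.  Therefore the state at step 768 equals the state at step 5 + ((768 - 5) mod 2) = 6, which is [76, 76, 76, 76, 76, 76].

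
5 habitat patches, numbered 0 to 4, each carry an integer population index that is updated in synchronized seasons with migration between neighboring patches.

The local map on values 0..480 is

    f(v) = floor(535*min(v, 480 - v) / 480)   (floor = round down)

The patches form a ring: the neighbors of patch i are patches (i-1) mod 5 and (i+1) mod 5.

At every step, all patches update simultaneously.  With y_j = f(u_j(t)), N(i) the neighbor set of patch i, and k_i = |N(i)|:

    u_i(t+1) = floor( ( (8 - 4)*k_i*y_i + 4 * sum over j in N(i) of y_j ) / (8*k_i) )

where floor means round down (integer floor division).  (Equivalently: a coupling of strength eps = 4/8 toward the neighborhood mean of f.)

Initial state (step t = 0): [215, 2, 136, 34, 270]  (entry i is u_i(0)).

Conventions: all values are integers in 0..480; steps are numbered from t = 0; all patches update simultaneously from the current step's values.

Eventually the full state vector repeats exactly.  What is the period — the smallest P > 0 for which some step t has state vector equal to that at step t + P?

Answer: 4
Key observation: The state at step 18, [265, 265, 265, 265, 265], reappears at step 22 — and no state repeats earlier — so the cycle the system enters has period 4.

Derivation:
t=0: [215, 2, 136, 34, 270]
t=1: [178, 98, 85, 114, 186]
t=2: [178, 127, 106, 138, 184]
t=3: [185, 149, 132, 157, 190]
t=4: [197, 171, 158, 176, 200]
t=5: [212, 193, 184, 197, 214]
t=6: [231, 217, 211, 220, 232]
t=7: [253, 243, 239, 245, 254]
t=8: [255, 261, 264, 259, 254]
t=9: [248, 244, 242, 245, 249]
t=10: [259, 262, 263, 261, 258]
t=11: [245, 242, 242, 244, 246]
t=12: [261, 264, 264, 262, 261]
t=13: [243, 241, 240, 242, 243]
t=14: [264, 265, 266, 265, 264]
t=15: [239, 239, 238, 239, 239]
t=16: [266, 265, 265, 265, 266]
t=17: [238, 238, 239, 238, 238]
t=18: [265, 265, 265, 265, 265]
t=19: [239, 239, 239, 239, 239]
t=20: [266, 266, 266, 266, 266]
t=21: [238, 238, 238, 238, 238]
t=22: [265, 265, 265, 265, 265]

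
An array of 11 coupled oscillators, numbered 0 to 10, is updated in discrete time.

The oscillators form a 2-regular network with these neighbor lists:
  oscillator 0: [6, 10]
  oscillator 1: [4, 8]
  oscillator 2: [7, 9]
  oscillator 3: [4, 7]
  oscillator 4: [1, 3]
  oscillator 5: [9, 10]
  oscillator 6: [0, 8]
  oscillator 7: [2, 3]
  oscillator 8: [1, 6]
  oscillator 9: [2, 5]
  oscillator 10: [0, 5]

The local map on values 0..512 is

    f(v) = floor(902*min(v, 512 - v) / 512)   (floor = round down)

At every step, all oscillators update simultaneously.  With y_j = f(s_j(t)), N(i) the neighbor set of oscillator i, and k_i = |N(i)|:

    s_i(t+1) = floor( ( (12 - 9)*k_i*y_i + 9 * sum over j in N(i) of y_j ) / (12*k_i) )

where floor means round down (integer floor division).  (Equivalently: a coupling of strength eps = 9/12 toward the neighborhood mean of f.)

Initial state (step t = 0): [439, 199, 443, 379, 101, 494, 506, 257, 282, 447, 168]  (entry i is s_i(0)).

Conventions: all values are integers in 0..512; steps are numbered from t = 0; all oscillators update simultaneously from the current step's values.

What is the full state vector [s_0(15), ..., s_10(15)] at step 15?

Simulating step by step:
t=0: [439, 199, 443, 379, 101, 494, 506, 257, 282, 447, 168]
t=1: [146, 305, 241, 293, 263, 161, 202, 245, 236, 85, 133]
t=2: [285, 410, 323, 422, 390, 214, 340, 411, 373, 302, 261]
t=3: [379, 216, 287, 186, 179, 398, 316, 228, 241, 358, 401]
t=4: [261, 372, 351, 350, 343, 224, 333, 371, 377, 291, 211]
t=5: [367, 261, 309, 275, 273, 383, 333, 275, 269, 351, 406]
t=6: [251, 428, 351, 418, 427, 232, 334, 394, 390, 289, 227]
t=7: [377, 172, 295, 174, 154, 398, 324, 219, 226, 357, 418]
t=8: [245, 326, 342, 322, 296, 214, 320, 354, 337, 286, 205]
t=9: [369, 339, 328, 330, 342, 378, 361, 306, 326, 353, 393]
t=10: [240, 310, 321, 327, 308, 242, 283, 332, 295, 280, 234]
t=11: [411, 366, 355, 334, 344, 414, 402, 327, 379, 387, 421]
t=12: [176, 262, 273, 310, 287, 185, 202, 302, 227, 223, 170]
t=13: [322, 408, 390, 375, 397, 340, 354, 383, 397, 377, 312]
t=14: [319, 197, 227, 221, 209, 296, 270, 227, 223, 253, 326]
t=15: [367, 371, 416, 384, 368, 384, 381, 395, 387, 403, 351]

Answer: [367, 371, 416, 384, 368, 384, 381, 395, 387, 403, 351]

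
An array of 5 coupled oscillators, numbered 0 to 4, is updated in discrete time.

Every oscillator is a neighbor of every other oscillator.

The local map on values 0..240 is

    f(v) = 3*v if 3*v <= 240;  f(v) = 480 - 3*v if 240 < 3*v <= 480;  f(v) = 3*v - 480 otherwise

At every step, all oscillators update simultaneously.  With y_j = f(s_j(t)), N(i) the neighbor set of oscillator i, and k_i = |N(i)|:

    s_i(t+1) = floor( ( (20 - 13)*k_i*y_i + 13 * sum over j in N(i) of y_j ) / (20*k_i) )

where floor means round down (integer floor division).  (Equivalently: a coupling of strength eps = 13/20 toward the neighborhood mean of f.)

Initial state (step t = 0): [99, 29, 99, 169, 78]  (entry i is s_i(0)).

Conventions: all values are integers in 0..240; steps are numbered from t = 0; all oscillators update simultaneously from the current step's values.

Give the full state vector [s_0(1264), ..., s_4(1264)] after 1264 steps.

Answer: [60, 61, 60, 61, 60]
Key observation: The state at step 30, [60, 61, 60, 61, 60], reappears at step 32: the system is in a cycle of period 2 from step 30 on.  Therefore the state at step 1264 equals the state at step 30 + ((1264 - 30) mod 2) = 30, which is [60, 61, 60, 61, 60].

Derivation:
t=0: [99, 29, 99, 169, 78]
t=1: [150, 132, 150, 121, 159]
t=2: [48, 58, 48, 64, 43]
t=3: [154, 159, 154, 163, 151]
t=4: [15, 12, 15, 13, 17]
t=5: [43, 41, 43, 42, 44]
t=6: [128, 126, 128, 127, 128]
t=7: [97, 98, 97, 98, 97]
t=8: [188, 187, 188, 187, 188]
t=9: [83, 82, 83, 82, 83]
t=10: [231, 232, 231, 232, 231]
t=11: [213, 214, 213, 214, 213]
t=12: [159, 160, 159, 160, 159]
t=13: [2, 1, 2, 1, 2]
t=14: [5, 4, 5, 4, 5]
t=15: [14, 13, 14, 13, 14]
t=16: [41, 40, 41, 40, 41]
t=17: [122, 121, 122, 121, 122]
t=18: [114, 115, 114, 115, 114]
t=19: [137, 136, 137, 136, 137]
t=20: [69, 70, 69, 70, 69]
t=21: [207, 208, 207, 208, 207]
t=22: [141, 142, 141, 142, 141]
t=23: [56, 55, 56, 55, 56]
t=24: [167, 166, 167, 166, 167]
t=25: [20, 19, 20, 19, 20]
t=26: [59, 58, 59, 58, 59]
t=27: [176, 175, 176, 175, 176]
t=28: [47, 46, 47, 46, 47]
t=29: [140, 139, 140, 139, 140]
t=30: [60, 61, 60, 61, 60]
t=31: [180, 181, 180, 181, 180]
t=32: [60, 61, 60, 61, 60]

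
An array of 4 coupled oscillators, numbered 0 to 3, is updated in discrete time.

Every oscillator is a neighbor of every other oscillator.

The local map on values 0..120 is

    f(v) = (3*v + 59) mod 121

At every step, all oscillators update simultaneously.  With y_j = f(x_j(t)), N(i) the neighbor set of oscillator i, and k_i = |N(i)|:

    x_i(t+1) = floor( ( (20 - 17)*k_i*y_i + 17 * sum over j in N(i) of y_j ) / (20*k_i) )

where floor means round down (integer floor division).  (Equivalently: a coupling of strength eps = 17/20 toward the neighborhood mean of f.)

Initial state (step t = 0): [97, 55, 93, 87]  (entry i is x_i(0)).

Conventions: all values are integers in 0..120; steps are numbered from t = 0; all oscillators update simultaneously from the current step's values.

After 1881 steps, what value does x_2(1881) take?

Answer: x_2(1881) = 109
Key observation: The state at step 3, [7, 7, 7, 7], reappears at step 8: the system is in a cycle of period 5 from step 3 on.  Therefore the state at step 1881 equals the state at step 3 + ((1881 - 3) mod 5) = 6, which is [109, 109, 109, 109].

Derivation:
t=0: [97, 55, 93, 87]
t=1: [94, 95, 96, 98]
t=2: [104, 104, 104, 103]
t=3: [7, 7, 7, 7]
t=4: [80, 80, 80, 80]
t=5: [57, 57, 57, 57]
t=6: [109, 109, 109, 109]
t=7: [23, 23, 23, 23]
t=8: [7, 7, 7, 7]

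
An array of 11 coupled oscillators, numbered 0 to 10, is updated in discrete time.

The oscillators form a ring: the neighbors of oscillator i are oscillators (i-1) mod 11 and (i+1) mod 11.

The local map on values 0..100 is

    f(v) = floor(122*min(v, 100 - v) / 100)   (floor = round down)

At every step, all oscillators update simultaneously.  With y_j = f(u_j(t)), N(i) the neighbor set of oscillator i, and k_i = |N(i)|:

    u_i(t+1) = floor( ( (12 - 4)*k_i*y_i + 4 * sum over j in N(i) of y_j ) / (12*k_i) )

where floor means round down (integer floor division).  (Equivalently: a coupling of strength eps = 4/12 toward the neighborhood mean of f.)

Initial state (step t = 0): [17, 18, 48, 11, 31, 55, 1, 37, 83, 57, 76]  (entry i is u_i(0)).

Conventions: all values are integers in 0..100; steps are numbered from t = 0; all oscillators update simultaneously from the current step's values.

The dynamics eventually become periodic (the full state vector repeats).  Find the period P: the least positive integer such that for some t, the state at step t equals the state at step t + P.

Answer: 2
Key observation: The state at step 8, [52, 52, 55, 57, 58, 56, 52, 52, 55, 56, 53], reappears at step 10 — and no state repeats earlier — so the cycle the system enters has period 2.

Derivation:
t=0: [17, 18, 48, 11, 31, 55, 1, 37, 83, 57, 76]
t=1: [21, 27, 44, 24, 35, 42, 17, 33, 29, 42, 31]
t=2: [28, 34, 45, 35, 41, 44, 28, 35, 38, 46, 37]
t=3: [37, 42, 49, 45, 49, 49, 38, 41, 47, 52, 45]
t=4: [47, 51, 56, 55, 58, 56, 48, 50, 56, 57, 53]
t=5: [57, 57, 54, 53, 51, 53, 57, 59, 54, 53, 56]
t=6: [52, 52, 55, 57, 58, 56, 52, 51, 55, 56, 53]
t=7: [57, 57, 54, 52, 51, 53, 57, 58, 54, 53, 56]
t=8: [52, 52, 55, 57, 58, 56, 52, 52, 55, 56, 53]
t=9: [57, 57, 54, 52, 51, 53, 57, 57, 54, 53, 56]
t=10: [52, 52, 55, 57, 58, 56, 52, 52, 55, 56, 53]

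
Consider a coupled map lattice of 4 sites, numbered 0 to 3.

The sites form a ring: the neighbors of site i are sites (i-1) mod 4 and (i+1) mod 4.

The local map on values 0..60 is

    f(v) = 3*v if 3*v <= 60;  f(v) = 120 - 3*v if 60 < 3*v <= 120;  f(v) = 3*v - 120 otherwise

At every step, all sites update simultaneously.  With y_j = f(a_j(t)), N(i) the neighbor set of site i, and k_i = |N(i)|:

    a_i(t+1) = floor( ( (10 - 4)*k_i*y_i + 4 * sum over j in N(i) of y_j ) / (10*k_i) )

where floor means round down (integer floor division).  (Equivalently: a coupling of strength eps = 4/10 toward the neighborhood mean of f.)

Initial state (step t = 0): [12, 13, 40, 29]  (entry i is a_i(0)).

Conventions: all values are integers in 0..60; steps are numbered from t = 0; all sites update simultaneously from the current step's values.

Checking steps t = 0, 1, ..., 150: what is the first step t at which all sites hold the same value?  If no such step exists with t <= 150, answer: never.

Simulating step by step:
t=0: [12, 13, 40, 29]  (not all equal)
t=1: [36, 30, 14, 27]  (not all equal)
t=2: [21, 28, 39, 34]  (not all equal)
t=3: [45, 33, 12, 22]  (not all equal)
t=4: [24, 22, 36, 42]  (not all equal)
t=5: [40, 44, 19, 15]  (not all equal)
t=6: [11, 18, 45, 38]  (not all equal)
t=7: [31, 42, 21, 13]  (not all equal)
t=8: [25, 20, 43, 40]  (not all equal)
t=9: [39, 46, 17, 10]  (not all equal)
t=10: [11, 21, 40, 28]  (not all equal)
t=11: [38, 40, 18, 28]  (not all equal)
t=12: [10, 12, 39, 33]  (not all equal)
t=13: [29, 28, 13, 19]  (not all equal)
t=14: [38, 36, 42, 48]  (not all equal)
t=15: [10, 9, 10, 16]  (not all equal)
t=16: [33, 28, 33, 40]  (not all equal)
t=17: [19, 30, 19, 8]  (not all equal)
t=18: [45, 40, 45, 37]  (not all equal)
t=19: [10, 6, 10, 11]  (not all equal)
t=20: [28, 22, 28, 31]  (not all equal)
t=21: [37, 46, 37, 30]  (not all equal)
t=22: [15, 14, 15, 21]  (not all equal)
t=23: [46, 43, 46, 52]  (not all equal)
t=24: [19, 12, 19, 28]  (not all equal)
t=25: [48, 44, 48, 44]  (not all equal)
t=26: [19, 16, 19, 16]  (not all equal)
t=27: [53, 51, 53, 51]  (not all equal)
t=28: [36, 35, 36, 35]  (not all equal)
t=29: [13, 13, 13, 13]  (all equal)

Answer: 29
Key observation: Synchronization is absorbing here: once all sites are equal they stay equal, and step 29 is the first all-equal step.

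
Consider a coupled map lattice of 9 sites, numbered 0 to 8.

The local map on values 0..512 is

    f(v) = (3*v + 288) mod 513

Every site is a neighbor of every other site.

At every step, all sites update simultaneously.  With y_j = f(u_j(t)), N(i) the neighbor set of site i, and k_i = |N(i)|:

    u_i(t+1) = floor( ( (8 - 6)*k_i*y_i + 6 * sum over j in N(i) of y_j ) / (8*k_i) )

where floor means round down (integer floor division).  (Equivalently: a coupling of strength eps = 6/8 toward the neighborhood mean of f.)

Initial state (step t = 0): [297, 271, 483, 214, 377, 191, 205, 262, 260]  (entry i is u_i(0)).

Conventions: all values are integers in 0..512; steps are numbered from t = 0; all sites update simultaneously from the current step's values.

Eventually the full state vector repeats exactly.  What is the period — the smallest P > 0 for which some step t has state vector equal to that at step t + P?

Simulating step by step:
t=0: [297, 271, 483, 214, 377, 191, 205, 262, 260]
t=1: [217, 205, 224, 258, 254, 247, 254, 201, 200]
t=2: [263, 258, 267, 202, 200, 197, 200, 256, 255]
t=3: [167, 165, 169, 219, 218, 216, 218, 164, 163]
t=4: [331, 330, 332, 355, 355, 354, 355, 329, 329]
t=5: [280, 280, 281, 291, 291, 291, 291, 279, 279]
t=6: [114, 114, 114, 119, 119, 119, 119, 113, 113]
t=7: [122, 122, 122, 124, 124, 124, 124, 121, 121]
t=8: [142, 142, 142, 143, 143, 143, 143, 142, 142]
t=9: [202, 202, 202, 202, 202, 202, 202, 202, 202]
t=10: [381, 381, 381, 381, 381, 381, 381, 381, 381]
t=11: [405, 405, 405, 405, 405, 405, 405, 405, 405]
t=12: [477, 477, 477, 477, 477, 477, 477, 477, 477]
t=13: [180, 180, 180, 180, 180, 180, 180, 180, 180]
t=14: [315, 315, 315, 315, 315, 315, 315, 315, 315]
t=15: [207, 207, 207, 207, 207, 207, 207, 207, 207]
t=16: [396, 396, 396, 396, 396, 396, 396, 396, 396]
t=17: [450, 450, 450, 450, 450, 450, 450, 450, 450]
t=18: [99, 99, 99, 99, 99, 99, 99, 99, 99]
t=19: [72, 72, 72, 72, 72, 72, 72, 72, 72]
t=20: [504, 504, 504, 504, 504, 504, 504, 504, 504]
t=21: [261, 261, 261, 261, 261, 261, 261, 261, 261]
t=22: [45, 45, 45, 45, 45, 45, 45, 45, 45]
t=23: [423, 423, 423, 423, 423, 423, 423, 423, 423]
t=24: [18, 18, 18, 18, 18, 18, 18, 18, 18]
t=25: [342, 342, 342, 342, 342, 342, 342, 342, 342]
t=26: [288, 288, 288, 288, 288, 288, 288, 288, 288]
t=27: [126, 126, 126, 126, 126, 126, 126, 126, 126]
t=28: [153, 153, 153, 153, 153, 153, 153, 153, 153]
t=29: [234, 234, 234, 234, 234, 234, 234, 234, 234]
t=30: [477, 477, 477, 477, 477, 477, 477, 477, 477]

Answer: 18
Key observation: The state at step 12, [477, 477, 477, 477, 477, 477, 477, 477, 477], reappears at step 30 — and no state repeats earlier — so the cycle the system enters has period 18.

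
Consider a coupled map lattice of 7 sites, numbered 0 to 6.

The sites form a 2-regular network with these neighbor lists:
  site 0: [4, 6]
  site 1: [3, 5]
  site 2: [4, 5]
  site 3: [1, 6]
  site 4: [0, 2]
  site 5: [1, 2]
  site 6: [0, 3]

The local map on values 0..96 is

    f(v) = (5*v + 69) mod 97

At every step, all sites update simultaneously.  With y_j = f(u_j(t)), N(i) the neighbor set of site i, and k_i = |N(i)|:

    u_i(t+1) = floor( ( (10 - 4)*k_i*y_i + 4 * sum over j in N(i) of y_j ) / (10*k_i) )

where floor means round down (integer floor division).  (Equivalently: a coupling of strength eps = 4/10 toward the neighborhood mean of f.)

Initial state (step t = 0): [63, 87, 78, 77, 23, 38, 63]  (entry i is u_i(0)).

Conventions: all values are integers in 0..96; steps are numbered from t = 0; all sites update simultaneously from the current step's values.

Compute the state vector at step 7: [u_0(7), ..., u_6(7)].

Simulating step by step:
t=0: [63, 87, 78, 77, 23, 38, 63]
t=1: [91, 37, 73, 62, 85, 57, 87]
t=2: [29, 66, 42, 68, 22, 59, 36]
t=3: [39, 25, 82, 25, 70, 63, 41]
t=4: [64, 18, 79, 16, 50, 74, 62]
t=5: [23, 57, 61, 61, 32, 58, 63]
t=6: [77, 68, 70, 81, 55, 70, 89]
t=7: [56, 36, 35, 61, 51, 29, 47]

Answer: [56, 36, 35, 61, 51, 29, 47]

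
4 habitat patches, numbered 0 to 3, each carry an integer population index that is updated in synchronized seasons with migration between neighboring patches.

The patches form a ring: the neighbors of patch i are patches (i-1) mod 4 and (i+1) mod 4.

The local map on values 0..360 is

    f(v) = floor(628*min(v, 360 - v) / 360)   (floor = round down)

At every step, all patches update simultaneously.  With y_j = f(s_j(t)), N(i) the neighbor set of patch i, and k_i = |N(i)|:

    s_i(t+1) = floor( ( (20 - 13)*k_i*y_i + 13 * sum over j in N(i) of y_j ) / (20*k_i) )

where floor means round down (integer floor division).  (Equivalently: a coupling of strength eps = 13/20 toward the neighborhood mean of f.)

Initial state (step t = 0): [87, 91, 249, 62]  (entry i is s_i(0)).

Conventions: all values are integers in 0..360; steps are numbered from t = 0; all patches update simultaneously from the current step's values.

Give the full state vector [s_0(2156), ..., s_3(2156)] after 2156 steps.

Answer: [141, 141, 141, 141]
Key observation: The state at step 15, [279, 279, 279, 279], reappears at step 19: the system is in a cycle of period 4 from step 15 on.  Therefore the state at step 2156 equals the state at step 15 + ((2156 - 15) mod 4) = 16, which is [141, 141, 141, 141].

Derivation:
t=0: [87, 91, 249, 62]
t=1: [139, 167, 154, 149]
t=2: [263, 267, 272, 256]
t=3: [170, 161, 165, 168]
t=4: [289, 287, 286, 292]
t=5: [122, 126, 124, 123]
t=6: [214, 215, 216, 214]
t=7: [253, 252, 252, 253]
t=8: [186, 187, 187, 186]
t=9: [302, 301, 301, 302]
t=10: [101, 101, 101, 101]
t=11: [176, 176, 176, 176]
t=12: [307, 307, 307, 307]
t=13: [92, 92, 92, 92]
t=14: [160, 160, 160, 160]
t=15: [279, 279, 279, 279]
t=16: [141, 141, 141, 141]
t=17: [245, 245, 245, 245]
t=18: [200, 200, 200, 200]
t=19: [279, 279, 279, 279]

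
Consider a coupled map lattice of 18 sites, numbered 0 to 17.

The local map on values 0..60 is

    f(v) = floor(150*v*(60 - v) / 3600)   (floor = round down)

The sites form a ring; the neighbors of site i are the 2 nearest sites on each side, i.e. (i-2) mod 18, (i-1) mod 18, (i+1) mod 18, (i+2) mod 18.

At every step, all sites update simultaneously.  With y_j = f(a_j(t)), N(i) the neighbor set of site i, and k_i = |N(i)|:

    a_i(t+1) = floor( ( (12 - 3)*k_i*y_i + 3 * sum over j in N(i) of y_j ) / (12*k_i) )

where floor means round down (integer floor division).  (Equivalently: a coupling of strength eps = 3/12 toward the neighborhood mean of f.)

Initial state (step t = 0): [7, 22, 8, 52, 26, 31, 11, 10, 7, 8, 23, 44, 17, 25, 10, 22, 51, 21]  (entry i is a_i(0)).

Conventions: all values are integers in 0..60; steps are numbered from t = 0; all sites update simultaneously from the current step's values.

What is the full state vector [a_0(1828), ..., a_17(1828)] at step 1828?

Answer: [36, 36, 36, 36, 36, 36, 36, 36, 36, 36, 36, 36, 36, 36, 36, 36, 36, 36]
Key observation: The state at step 3, [36, 36, 36, 36, 36, 36, 36, 36, 36, 36, 36, 36, 36, 36, 36, 36, 36, 36], reappears at step 4: the system is in a cycle of period 1 from step 3 on.  Therefore the state at step 1828 equals the state at step 3 + ((1828 - 3) mod 1) = 3, which is [36, 36, 36, 36, 36, 36, 36, 36, 36, 36, 36, 36, 36, 36, 36, 36, 36, 36].

Derivation:
t=0: [7, 22, 8, 52, 26, 31, 11, 10, 7, 8, 23, 44, 17, 25, 10, 22, 51, 21]
t=1: [17, 30, 19, 20, 32, 33, 23, 20, 17, 18, 31, 29, 30, 34, 22, 32, 20, 31]
t=2: [31, 36, 32, 33, 36, 36, 34, 33, 31, 31, 36, 36, 36, 36, 34, 36, 33, 36]
t=3: [36, 36, 36, 36, 36, 36, 36, 36, 36, 36, 36, 36, 36, 36, 36, 36, 36, 36]
t=4: [36, 36, 36, 36, 36, 36, 36, 36, 36, 36, 36, 36, 36, 36, 36, 36, 36, 36]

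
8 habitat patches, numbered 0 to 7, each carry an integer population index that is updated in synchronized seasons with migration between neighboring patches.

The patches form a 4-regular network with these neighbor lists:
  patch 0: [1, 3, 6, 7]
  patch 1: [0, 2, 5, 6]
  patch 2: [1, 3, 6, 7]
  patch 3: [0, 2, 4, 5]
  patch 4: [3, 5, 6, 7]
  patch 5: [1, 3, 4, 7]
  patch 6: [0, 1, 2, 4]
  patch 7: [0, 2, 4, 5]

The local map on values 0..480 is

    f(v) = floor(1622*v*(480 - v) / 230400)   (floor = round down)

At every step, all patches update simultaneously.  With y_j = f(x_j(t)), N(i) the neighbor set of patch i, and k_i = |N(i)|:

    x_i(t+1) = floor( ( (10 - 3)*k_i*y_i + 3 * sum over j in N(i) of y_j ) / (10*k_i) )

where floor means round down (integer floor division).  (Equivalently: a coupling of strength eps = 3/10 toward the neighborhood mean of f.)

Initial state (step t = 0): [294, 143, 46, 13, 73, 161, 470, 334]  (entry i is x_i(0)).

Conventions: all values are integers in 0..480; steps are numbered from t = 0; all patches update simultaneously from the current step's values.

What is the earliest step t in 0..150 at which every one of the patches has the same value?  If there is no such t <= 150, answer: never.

Simulating step by step:
t=0: [294, 143, 46, 13, 73, 161, 470, 334]  (not all equal)
t=1: [325, 306, 154, 111, 204, 322, 103, 322]  (not all equal)
t=2: [344, 362, 344, 311, 372, 356, 301, 360]  (not all equal)
t=3: [331, 311, 331, 352, 299, 311, 358, 306]  (not all equal)
t=4: [345, 361, 345, 330, 368, 367, 323, 370]  (not all equal)
t=5: [325, 309, 325, 336, 299, 295, 343, 292]  (not all equal)
t=6: [354, 366, 354, 348, 374, 379, 340, 380]  (not all equal)
t=7: [311, 297, 311, 314, 284, 275, 324, 275]  (not all equal)
t=8: [371, 379, 371, 370, 387, 392, 361, 391]  (not all equal)
t=9: [281, 271, 281, 279, 257, 248, 293, 250]  (not all equal)
t=10: [393, 396, 393, 395, 401, 403, 388, 402]  (not all equal)
t=11: [238, 234, 238, 234, 225, 221, 245, 223]  (not all equal)
t=12: [404, 404, 404, 404, 403, 402, 404, 403]  (not all equal)
t=13: [216, 216, 216, 216, 217, 219, 216, 217]  (not all equal)
t=14: [401, 401, 401, 401, 401, 401, 401, 401]  (all equal)

Answer: 14
Key observation: Synchronization is absorbing here: once all patches are equal they stay equal, and step 14 is the first all-equal step.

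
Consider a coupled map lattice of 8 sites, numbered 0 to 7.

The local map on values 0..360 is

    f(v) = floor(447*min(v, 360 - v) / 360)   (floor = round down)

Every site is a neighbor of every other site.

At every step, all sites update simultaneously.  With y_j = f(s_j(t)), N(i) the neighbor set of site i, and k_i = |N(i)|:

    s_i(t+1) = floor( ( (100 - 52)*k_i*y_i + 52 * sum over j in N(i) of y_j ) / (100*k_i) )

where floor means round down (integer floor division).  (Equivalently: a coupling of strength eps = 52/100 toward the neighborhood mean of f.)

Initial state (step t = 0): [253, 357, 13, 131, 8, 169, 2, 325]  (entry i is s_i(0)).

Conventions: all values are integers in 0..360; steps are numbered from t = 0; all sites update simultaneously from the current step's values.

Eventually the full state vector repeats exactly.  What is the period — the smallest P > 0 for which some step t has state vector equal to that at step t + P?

Simulating step by step:
t=0: [253, 357, 13, 131, 8, 169, 2, 325]
t=1: [96, 44, 49, 108, 46, 127, 43, 60]
t=2: [100, 74, 76, 106, 75, 116, 74, 82]
t=3: [114, 101, 102, 117, 102, 122, 101, 105]
t=4: [136, 130, 130, 138, 130, 140, 130, 132]
t=5: [166, 163, 163, 167, 163, 168, 163, 164]
t=6: [204, 203, 203, 205, 203, 205, 203, 203]
t=7: [193, 193, 193, 192, 193, 192, 193, 193]
t=8: [207, 207, 207, 207, 207, 207, 207, 207]
t=9: [189, 189, 189, 189, 189, 189, 189, 189]
t=10: [212, 212, 212, 212, 212, 212, 212, 212]
t=11: [183, 183, 183, 183, 183, 183, 183, 183]
t=12: [219, 219, 219, 219, 219, 219, 219, 219]
t=13: [175, 175, 175, 175, 175, 175, 175, 175]
t=14: [217, 217, 217, 217, 217, 217, 217, 217]
t=15: [177, 177, 177, 177, 177, 177, 177, 177]
t=16: [219, 219, 219, 219, 219, 219, 219, 219]

Answer: 4
Key observation: The state at step 12, [219, 219, 219, 219, 219, 219, 219, 219], reappears at step 16 — and no state repeats earlier — so the cycle the system enters has period 4.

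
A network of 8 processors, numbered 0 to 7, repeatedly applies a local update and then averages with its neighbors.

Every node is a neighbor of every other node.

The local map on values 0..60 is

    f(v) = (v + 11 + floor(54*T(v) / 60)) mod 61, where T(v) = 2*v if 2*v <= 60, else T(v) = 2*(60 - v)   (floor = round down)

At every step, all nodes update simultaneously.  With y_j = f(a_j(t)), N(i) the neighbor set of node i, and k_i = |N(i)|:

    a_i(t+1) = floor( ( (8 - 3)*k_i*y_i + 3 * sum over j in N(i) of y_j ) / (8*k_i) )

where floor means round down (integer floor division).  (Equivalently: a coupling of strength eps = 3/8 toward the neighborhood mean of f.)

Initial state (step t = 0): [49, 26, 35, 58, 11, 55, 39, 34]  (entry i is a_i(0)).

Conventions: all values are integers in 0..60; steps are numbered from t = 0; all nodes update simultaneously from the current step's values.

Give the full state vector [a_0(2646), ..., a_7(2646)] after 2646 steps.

Answer: [32, 32, 32, 32, 32, 32, 32, 32]
Key observation: The state at step 25, [32, 32, 32, 32, 32, 32, 32, 32], reappears at step 26: the system is in a cycle of period 1 from step 25 on.  Therefore the state at step 2646 equals the state at step 25 + ((2646 - 25) mod 1) = 25, which is [32, 32, 32, 32, 32, 32, 32, 32].

Derivation:
t=0: [49, 26, 35, 58, 11, 55, 39, 34]
t=1: [20, 22, 27, 16, 33, 18, 25, 27]
t=2: [12, 15, 23, 40, 26, 9, 20, 23]
t=3: [36, 41, 19, 26, 24, 32, 14, 19]
t=4: [26, 23, 11, 22, 19, 27, 38, 11]
t=5: [22, 17, 33, 16, 11, 24, 25, 33]
t=6: [20, 47, 31, 45, 37, 23, 25, 31]
t=7: [12, 20, 28, 22, 25, 17, 20, 28]
t=8: [35, 14, 26, 17, 22, 43, 14, 26]
t=9: [31, 42, 26, 47, 20, 27, 42, 26]
t=10: [28, 23, 22, 20, 12, 23, 23, 22]
t=11: [23, 15, 13, 11, 32, 15, 15, 13]
t=12: [26, 48, 45, 41, 36, 48, 48, 45]
t=13: [22, 20, 22, 23, 26, 20, 20, 22]
t=14: [10, 8, 10, 12, 17, 8, 8, 10]
t=15: [39, 35, 39, 42, 50, 35, 35, 39]
t=16: [26, 28, 26, 24, 21, 28, 28, 26]
t=17: [21, 25, 21, 19, 13, 25, 25, 21]
t=18: [11, 18, 11, 8, 34, 18, 18, 11]
t=19: [33, 9, 33, 28, 27, 9, 9, 33]
t=20: [31, 34, 31, 29, 27, 34, 34, 31]
t=21: [31, 30, 31, 30, 27, 30, 30, 31]
t=22: [32, 33, 32, 33, 28, 33, 33, 32]
t=23: [31, 31, 31, 31, 29, 31, 31, 31]
t=24: [32, 32, 32, 32, 31, 32, 32, 32]
t=25: [32, 32, 32, 32, 32, 32, 32, 32]
t=26: [32, 32, 32, 32, 32, 32, 32, 32]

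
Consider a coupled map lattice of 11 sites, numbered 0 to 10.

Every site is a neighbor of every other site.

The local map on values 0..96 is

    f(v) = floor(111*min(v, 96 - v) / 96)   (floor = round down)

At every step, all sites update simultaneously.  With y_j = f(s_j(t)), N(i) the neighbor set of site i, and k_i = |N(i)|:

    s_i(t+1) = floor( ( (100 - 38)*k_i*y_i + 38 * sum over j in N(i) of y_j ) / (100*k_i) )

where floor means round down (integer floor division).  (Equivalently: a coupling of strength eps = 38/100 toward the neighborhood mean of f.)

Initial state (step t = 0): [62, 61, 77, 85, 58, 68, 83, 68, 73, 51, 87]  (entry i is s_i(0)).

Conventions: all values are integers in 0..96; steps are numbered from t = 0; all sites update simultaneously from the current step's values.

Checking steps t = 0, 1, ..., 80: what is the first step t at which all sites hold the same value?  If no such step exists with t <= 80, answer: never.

Simulating step by step:
t=0: [62, 61, 77, 85, 58, 68, 83, 68, 73, 51, 87]  (not all equal)
t=1: [34, 35, 24, 19, 37, 30, 20, 30, 27, 42, 18]  (not all equal)
t=2: [36, 36, 29, 25, 38, 33, 27, 33, 31, 41, 25]  (not all equal)
t=3: [39, 39, 34, 31, 40, 37, 33, 37, 35, 42, 31]  (not all equal)
t=4: [43, 43, 39, 37, 44, 41, 39, 41, 40, 45, 37]  (not all equal)
t=5: [48, 48, 45, 43, 48, 46, 45, 46, 46, 49, 43]  (not all equal)
t=6: [54, 54, 52, 50, 54, 52, 52, 52, 52, 53, 50]  (not all equal)
t=7: [48, 48, 49, 51, 48, 49, 49, 49, 49, 49, 51]  (not all equal)
t=8: [54, 54, 53, 52, 54, 53, 53, 53, 53, 53, 52]  (not all equal)
t=9: [48, 48, 48, 49, 48, 48, 48, 48, 48, 48, 49]  (not all equal)
t=10: [54, 54, 54, 54, 54, 54, 54, 54, 54, 54, 54]  (all equal)

Answer: 10
Key observation: Synchronization is absorbing here: once all sites are equal they stay equal, and step 10 is the first all-equal step.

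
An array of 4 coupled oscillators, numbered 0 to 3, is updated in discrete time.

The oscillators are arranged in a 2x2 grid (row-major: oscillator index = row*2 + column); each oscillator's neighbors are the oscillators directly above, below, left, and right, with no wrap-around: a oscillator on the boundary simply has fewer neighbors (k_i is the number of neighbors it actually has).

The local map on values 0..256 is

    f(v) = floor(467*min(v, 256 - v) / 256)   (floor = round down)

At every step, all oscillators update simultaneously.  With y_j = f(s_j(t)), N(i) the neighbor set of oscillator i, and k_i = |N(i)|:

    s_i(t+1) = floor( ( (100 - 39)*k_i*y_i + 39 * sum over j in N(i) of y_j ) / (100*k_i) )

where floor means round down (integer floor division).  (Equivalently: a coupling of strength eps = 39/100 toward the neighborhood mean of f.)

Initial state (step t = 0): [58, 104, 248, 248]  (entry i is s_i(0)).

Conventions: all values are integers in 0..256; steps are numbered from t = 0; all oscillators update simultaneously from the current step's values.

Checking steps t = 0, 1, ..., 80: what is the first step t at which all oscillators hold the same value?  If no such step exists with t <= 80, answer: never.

Answer: never
Key observation: The state at step 38 reappears at step 44 — the system is in a cycle of period 6 from step 38 on.  No step 0..44 is synchronized, and the cycle repeats forever, so no step up to 80 (or ever) has all oscillators equal.

Derivation:
t=0: [58, 104, 248, 248]  (not all equal)
t=1: [103, 138, 31, 48]  (not all equal)
t=2: [166, 184, 87, 105]  (not all equal)
t=3: [156, 149, 165, 172]  (not all equal)
t=4: [181, 184, 166, 163]  (not all equal)
t=5: [140, 139, 159, 160]  (not all equal)
t=6: [204, 205, 182, 182]  (not all equal)
t=7: [101, 101, 126, 126]  (not all equal)
t=8: [192, 192, 220, 220]  (not all equal)
t=9: [106, 106, 74, 74]  (not all equal)
t=10: [181, 181, 145, 145]  (not all equal)
t=11: [148, 148, 189, 189]  (not all equal)
t=12: [182, 182, 136, 136]  (not all equal)
t=13: [150, 150, 201, 201]  (not all equal)
t=14: [174, 174, 118, 118]  (not all equal)
t=15: [161, 161, 202, 202]  (not all equal)
t=16: [158, 158, 112, 112]  (not all equal)
t=17: [183, 183, 198, 198]  (not all equal)
t=18: [127, 127, 110, 110]  (not all equal)
t=19: [224, 224, 206, 206]  (not all equal)
t=20: [64, 64, 84, 84]  (not all equal)
t=21: [123, 123, 145, 145]  (not all equal)
t=22: [219, 219, 206, 206]  (not all equal)
t=23: [71, 71, 86, 86]  (not all equal)
t=24: [134, 134, 150, 150]  (not all equal)
t=25: [216, 216, 198, 198]  (not all equal)
t=26: [78, 78, 98, 98]  (not all equal)
t=27: [149, 149, 170, 170]  (not all equal)
t=28: [187, 187, 163, 163]  (not all equal)
t=29: [133, 133, 160, 160]  (not all equal)
t=30: [214, 214, 184, 184]  (not all equal)
t=31: [86, 86, 120, 120]  (not all equal)
t=32: [168, 168, 205, 205]  (not all equal)
t=33: [146, 146, 106, 106]  (not all equal)
t=34: [198, 198, 194, 194]  (not all equal)
t=35: [106, 106, 111, 111]  (not all equal)
t=36: [194, 194, 200, 200]  (not all equal)
t=37: [110, 110, 104, 104]  (not all equal)
t=38: [197, 197, 191, 191]  (not all equal)
t=39: [109, 109, 115, 115]  (not all equal)
t=40: [200, 200, 206, 206]  (not all equal)
t=41: [99, 99, 93, 93]  (not all equal)
t=42: [177, 177, 171, 171]  (not all equal)
t=43: [146, 146, 152, 152]  (not all equal)
t=44: [197, 197, 191, 191]  (not all equal)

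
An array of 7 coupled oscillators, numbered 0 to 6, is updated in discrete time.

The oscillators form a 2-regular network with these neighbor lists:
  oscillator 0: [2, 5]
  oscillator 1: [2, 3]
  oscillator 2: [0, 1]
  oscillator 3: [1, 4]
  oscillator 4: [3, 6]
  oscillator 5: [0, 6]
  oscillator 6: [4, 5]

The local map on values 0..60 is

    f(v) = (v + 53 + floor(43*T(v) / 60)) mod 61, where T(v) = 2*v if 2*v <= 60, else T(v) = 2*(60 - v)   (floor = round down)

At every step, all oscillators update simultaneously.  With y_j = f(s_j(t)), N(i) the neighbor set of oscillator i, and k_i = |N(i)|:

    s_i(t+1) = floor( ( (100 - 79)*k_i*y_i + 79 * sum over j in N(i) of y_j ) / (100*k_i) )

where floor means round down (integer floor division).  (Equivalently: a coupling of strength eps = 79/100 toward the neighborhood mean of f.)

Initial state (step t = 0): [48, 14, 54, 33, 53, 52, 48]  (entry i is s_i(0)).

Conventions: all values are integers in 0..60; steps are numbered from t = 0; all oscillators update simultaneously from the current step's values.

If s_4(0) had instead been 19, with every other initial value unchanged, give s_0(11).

Simulating step by step:
t=0: [48, 14, 54, 33, 19, 52, 48]
t=1: [55, 27, 44, 25, 31, 56, 48]
t=2: [55, 55, 56, 34, 43, 54, 34]
t=3: [53, 33, 53, 45, 13, 33, 45]
t=4: [34, 45, 34, 22, 50, 45, 22]
t=5: [24, 30, 24, 54, 47, 30, 54]
t=6: [31, 41, 31, 35, 54, 41, 35]
t=7: [25, 14, 25, 45, 12, 14, 45]
t=8: [41, 48, 41, 30, 50, 48, 30]
t=9: [58, 37, 58, 45, 14, 37, 45]
t=10: [31, 43, 31, 22, 51, 43, 22]
t=11: [25, 31, 25, 54, 47, 31, 54]

Answer: s_0(11) = 25
Key observation: This trace re-runs the system from the modified initial state.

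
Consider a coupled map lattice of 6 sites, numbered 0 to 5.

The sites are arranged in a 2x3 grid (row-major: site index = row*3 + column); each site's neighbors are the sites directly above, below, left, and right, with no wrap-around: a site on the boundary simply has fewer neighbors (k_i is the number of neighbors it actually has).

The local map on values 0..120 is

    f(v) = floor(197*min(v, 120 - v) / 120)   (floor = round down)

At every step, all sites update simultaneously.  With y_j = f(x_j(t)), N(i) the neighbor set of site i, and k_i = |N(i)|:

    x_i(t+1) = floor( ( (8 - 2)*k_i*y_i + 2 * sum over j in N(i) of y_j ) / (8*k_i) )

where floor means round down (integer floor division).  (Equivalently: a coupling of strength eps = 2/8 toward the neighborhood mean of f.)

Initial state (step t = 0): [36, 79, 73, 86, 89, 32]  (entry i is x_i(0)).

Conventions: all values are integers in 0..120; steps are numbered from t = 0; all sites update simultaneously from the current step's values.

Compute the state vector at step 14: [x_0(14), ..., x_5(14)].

Simulating step by step:
t=0: [36, 79, 73, 86, 89, 32]
t=1: [59, 65, 72, 54, 52, 54]
t=2: [94, 89, 80, 88, 85, 86]
t=3: [44, 51, 61, 51, 55, 56]
t=4: [74, 83, 93, 82, 88, 91]
t=5: [71, 59, 46, 62, 53, 47]
t=6: [83, 92, 77, 92, 87, 78]
t=7: [56, 49, 66, 48, 53, 66]
t=8: [88, 82, 87, 80, 85, 87]
t=9: [54, 60, 55, 62, 57, 54]
t=10: [90, 96, 90, 93, 93, 88]
t=11: [47, 41, 48, 44, 44, 50]
t=12: [75, 69, 77, 72, 72, 80]
t=13: [74, 80, 71, 77, 77, 67]
t=14: [73, 67, 79, 70, 71, 84]

Answer: [73, 67, 79, 70, 71, 84]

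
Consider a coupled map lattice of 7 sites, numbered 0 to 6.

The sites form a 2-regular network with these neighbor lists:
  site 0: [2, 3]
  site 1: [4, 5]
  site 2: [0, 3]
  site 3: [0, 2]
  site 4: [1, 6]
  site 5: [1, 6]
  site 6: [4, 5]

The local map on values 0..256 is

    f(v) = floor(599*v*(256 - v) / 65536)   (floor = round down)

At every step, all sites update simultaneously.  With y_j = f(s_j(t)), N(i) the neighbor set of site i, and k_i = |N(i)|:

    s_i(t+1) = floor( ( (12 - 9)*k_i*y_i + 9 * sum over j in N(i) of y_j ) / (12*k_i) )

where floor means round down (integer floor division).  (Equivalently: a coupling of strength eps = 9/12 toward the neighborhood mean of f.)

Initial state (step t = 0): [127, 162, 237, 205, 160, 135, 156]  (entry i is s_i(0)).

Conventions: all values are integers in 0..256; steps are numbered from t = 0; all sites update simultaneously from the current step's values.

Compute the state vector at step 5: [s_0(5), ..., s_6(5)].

Simulating step by step:
t=0: [127, 162, 237, 205, 160, 135, 156]
t=1: [88, 143, 101, 95, 140, 142, 143]
t=2: [139, 147, 138, 139, 147, 147, 147]
t=3: [148, 146, 148, 148, 146, 146, 146]
t=4: [146, 146, 146, 146, 146, 146, 146]
t=5: [146, 146, 146, 146, 146, 146, 146]

Answer: [146, 146, 146, 146, 146, 146, 146]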